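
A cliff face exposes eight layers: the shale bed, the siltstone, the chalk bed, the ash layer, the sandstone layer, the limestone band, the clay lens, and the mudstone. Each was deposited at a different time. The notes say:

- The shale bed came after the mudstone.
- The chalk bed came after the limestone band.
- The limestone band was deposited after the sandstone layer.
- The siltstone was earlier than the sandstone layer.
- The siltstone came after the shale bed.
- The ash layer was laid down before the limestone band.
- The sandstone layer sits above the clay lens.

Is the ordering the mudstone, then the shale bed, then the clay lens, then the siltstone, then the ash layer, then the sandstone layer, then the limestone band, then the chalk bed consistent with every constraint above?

yes

Check each stated constraint against the proposed order — e.g. the shale bed is ahead of the siltstone; the clay lens is ahead of the sandstone layer. Every pair is in the required order; nothing is violated.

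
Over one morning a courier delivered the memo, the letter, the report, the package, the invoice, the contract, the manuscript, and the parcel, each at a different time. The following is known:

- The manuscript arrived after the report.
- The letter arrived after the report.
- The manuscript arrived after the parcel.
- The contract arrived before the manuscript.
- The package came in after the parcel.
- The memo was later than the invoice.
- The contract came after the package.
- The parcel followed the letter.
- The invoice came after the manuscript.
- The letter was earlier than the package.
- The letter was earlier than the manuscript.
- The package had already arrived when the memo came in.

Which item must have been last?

the memo

Every other item has a chain of constraints placing it before the memo, so the memo is last.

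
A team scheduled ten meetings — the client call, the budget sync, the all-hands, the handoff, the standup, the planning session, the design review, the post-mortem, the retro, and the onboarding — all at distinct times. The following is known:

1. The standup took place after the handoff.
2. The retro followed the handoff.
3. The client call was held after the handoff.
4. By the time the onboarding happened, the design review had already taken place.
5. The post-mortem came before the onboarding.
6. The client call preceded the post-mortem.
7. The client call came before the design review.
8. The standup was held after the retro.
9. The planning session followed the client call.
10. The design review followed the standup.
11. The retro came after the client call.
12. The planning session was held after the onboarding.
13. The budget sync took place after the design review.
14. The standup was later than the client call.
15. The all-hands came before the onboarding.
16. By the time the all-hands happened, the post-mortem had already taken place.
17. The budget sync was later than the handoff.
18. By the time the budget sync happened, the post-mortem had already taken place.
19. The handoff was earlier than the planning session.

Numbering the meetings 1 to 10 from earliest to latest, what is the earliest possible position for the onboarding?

8

The all-hands, the client call, the design review, the handoff, the post-mortem, the retro, and the standup must all come before the onboarding — 7 forced predecessors.
Nothing else is forced ahead of the onboarding, so its earliest slot is position 7 + 1 = 8.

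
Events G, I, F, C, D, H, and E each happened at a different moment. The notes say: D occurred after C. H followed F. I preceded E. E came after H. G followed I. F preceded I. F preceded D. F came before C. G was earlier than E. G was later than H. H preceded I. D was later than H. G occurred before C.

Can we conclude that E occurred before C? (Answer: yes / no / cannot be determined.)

cannot be determined

No chain of stated constraints runs from E to C, and none runs from C to E either.
So the relative order of E and C is not fixed by the given facts.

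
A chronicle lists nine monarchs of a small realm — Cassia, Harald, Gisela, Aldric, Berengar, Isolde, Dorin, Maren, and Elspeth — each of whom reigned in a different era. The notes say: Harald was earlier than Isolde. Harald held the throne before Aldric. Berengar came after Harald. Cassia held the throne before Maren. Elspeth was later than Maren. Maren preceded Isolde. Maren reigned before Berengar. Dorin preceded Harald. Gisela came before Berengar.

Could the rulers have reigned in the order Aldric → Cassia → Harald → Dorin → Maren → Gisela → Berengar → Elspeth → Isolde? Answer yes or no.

The constraints require Harald before Aldric, but in the proposed sequence Aldric appears ahead of Harald. That one violation is enough.

no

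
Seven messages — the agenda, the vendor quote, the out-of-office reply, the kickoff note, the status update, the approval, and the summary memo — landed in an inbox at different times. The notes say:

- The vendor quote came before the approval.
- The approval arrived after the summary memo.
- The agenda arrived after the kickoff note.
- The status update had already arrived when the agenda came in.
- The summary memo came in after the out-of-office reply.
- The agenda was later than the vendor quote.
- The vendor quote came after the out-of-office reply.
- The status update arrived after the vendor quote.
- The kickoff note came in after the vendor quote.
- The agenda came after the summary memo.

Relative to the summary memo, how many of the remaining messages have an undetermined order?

3

Forced before the summary memo: the out-of-office reply; forced after the summary memo: the agenda and the approval.
That leaves the kickoff note, the status update, and the vendor quote with no forced order relative to the summary memo — 3.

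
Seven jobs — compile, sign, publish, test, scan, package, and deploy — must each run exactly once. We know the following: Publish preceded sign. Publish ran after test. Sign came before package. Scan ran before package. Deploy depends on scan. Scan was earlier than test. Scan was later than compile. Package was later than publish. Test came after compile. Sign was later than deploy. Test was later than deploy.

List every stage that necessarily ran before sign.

Directly stated before sign: deploy and publish.
Compile reaches sign via compile → scan → deploy → sign.
Scan reaches sign via scan → deploy → sign.
Test reaches sign via test → publish → sign.
No chain forces package ahead of sign.

compile, deploy, publish, scan, test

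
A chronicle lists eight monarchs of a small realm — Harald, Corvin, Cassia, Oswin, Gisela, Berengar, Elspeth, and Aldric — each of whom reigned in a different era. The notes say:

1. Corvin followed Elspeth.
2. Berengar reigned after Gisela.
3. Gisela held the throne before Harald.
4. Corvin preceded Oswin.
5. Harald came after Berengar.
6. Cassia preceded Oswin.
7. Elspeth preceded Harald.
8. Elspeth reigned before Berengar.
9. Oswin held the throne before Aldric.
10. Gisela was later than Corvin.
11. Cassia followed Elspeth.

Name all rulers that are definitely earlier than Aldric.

Cassia, Corvin, Elspeth, Oswin

Directly stated before Aldric: Oswin.
Cassia reaches Aldric via Cassia → Oswin → Aldric.
Corvin reaches Aldric via Corvin → Oswin → Aldric.
Elspeth reaches Aldric via Elspeth → Cassia → Oswin → Aldric.
No chain forces Gisela (or any of the others) ahead of Aldric.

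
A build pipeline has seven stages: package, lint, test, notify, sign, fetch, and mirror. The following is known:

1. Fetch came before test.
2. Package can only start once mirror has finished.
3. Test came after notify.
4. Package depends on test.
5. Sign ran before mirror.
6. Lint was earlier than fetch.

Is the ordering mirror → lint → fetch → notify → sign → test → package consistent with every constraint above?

The constraints require sign before mirror, but in the proposed sequence mirror appears ahead of sign. That one violation is enough.

no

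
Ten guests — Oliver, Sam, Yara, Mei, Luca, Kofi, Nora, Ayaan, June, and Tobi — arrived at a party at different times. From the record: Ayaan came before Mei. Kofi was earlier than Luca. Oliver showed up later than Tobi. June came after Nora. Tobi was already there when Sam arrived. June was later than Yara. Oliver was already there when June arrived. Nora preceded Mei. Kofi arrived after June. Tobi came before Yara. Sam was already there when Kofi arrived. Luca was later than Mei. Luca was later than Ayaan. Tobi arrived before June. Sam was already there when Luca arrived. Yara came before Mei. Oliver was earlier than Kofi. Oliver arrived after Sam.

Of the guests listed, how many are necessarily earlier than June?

5

Directly stated before June: Nora, Oliver, Tobi, and Yara.
Sam reaches June via Sam → Oliver → June.
That's Nora, Oliver, Sam, Tobi, and Yara — 5 in all.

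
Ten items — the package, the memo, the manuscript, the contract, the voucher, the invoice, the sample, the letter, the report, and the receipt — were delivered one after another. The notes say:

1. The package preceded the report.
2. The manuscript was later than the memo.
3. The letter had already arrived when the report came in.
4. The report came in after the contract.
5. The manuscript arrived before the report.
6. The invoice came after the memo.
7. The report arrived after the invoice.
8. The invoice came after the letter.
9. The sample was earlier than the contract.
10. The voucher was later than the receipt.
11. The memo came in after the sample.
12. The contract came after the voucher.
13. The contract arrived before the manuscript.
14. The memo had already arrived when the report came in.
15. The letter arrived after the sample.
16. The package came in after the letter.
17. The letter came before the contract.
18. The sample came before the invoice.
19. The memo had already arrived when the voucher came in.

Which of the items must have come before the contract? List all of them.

Directly stated before the contract: the letter, the sample, and the voucher.
The memo reaches the contract via the memo → the voucher → the contract.
The receipt reaches the contract via the receipt → the voucher → the contract.
No chain forces the package (or any of the others) ahead of the contract.

the letter, the memo, the receipt, the sample, the voucher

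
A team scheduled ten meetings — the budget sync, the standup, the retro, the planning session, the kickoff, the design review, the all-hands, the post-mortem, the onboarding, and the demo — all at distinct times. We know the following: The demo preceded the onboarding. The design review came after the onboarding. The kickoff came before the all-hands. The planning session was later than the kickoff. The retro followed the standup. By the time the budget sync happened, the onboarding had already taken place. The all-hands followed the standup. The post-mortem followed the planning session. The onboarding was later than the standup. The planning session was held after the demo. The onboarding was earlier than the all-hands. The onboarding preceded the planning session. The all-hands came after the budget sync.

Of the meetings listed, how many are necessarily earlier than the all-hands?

Directly stated before the all-hands: the budget sync, the kickoff, the onboarding, and the standup.
The demo reaches the all-hands via the demo → the onboarding → the all-hands.
No chain forces the retro (or any of the others) ahead of the all-hands.
That's the budget sync, the demo, the kickoff, the onboarding, and the standup — 5 in all.

5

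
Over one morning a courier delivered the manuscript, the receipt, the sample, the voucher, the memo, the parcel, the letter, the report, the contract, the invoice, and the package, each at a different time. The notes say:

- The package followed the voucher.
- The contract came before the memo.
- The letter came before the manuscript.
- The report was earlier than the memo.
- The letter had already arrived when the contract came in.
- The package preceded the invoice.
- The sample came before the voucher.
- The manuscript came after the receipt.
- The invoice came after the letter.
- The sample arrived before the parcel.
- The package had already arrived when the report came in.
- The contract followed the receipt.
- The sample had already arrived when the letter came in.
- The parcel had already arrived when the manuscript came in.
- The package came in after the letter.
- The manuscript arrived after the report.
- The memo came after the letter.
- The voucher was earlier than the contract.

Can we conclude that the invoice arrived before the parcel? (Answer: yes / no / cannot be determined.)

cannot be determined

No chain of stated constraints runs from the invoice to the parcel, and none runs from the parcel to the invoice either.
So the relative order of the invoice and the parcel is not fixed by the given facts.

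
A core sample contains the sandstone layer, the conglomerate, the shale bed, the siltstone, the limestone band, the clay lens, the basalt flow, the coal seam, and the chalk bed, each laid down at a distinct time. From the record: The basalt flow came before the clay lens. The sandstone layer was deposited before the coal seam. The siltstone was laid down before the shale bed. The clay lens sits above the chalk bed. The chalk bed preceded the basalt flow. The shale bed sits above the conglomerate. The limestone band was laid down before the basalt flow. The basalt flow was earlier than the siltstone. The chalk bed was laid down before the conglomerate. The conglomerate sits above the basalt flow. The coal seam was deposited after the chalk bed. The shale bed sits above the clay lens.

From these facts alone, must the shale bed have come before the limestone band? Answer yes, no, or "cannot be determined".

Tracing the constraints gives the limestone band → the basalt flow → the conglomerate → the shale bed, so the limestone band must come before the shale bed.
That means the shale bed cannot be before the limestone band.

no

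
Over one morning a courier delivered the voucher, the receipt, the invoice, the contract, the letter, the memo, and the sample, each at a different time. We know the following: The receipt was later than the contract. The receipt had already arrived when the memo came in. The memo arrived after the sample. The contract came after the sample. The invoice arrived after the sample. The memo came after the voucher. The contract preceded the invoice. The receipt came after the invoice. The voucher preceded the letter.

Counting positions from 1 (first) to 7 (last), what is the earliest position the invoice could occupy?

3

The contract and the sample must both come before the invoice — 2 forced predecessors.
Nothing else is forced ahead of the invoice, so its earliest slot is position 2 + 1 = 3.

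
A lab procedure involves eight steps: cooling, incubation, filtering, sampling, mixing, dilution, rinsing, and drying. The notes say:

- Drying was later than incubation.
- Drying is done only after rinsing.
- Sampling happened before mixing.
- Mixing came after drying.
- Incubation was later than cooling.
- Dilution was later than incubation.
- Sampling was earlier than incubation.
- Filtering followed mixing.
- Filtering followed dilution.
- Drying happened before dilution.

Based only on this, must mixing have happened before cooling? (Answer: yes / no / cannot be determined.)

no

Tracing the constraints gives cooling → incubation → drying → mixing, so cooling must come before mixing.
That means mixing cannot be before cooling.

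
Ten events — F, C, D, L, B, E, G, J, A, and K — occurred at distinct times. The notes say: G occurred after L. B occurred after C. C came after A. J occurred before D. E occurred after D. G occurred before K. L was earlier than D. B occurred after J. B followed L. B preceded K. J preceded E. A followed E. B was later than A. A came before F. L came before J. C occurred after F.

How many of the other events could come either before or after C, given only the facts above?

Forced before C: A, D, E, F, J, and L; forced after C: B and K.
That leaves G with no forced order relative to C — 1.

1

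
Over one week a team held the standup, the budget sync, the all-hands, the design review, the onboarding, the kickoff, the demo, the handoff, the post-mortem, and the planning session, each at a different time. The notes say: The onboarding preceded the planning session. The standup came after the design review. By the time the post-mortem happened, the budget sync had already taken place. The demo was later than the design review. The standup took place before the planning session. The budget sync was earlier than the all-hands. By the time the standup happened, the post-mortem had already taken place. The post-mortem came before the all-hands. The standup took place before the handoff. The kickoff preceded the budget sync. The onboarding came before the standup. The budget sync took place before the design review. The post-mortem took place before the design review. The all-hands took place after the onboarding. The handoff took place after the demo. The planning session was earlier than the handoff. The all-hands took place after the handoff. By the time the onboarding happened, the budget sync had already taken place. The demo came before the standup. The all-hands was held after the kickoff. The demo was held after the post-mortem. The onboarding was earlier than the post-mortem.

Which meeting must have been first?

The kickoff has a chain of constraints placing it before every other meeting, so the kickoff must be first.

the kickoff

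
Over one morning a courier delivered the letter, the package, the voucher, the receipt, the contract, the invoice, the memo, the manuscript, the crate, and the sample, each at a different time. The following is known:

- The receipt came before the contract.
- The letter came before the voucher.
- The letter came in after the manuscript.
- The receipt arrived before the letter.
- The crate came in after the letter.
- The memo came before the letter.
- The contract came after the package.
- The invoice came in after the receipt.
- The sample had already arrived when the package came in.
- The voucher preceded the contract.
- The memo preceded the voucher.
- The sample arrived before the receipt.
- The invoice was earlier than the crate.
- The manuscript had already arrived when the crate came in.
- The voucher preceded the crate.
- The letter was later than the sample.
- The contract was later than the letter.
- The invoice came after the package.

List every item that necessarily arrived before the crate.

the invoice, the letter, the manuscript, the memo, the package, the receipt, the sample, the voucher

Directly stated before the crate: the invoice, the letter, the manuscript, and the voucher.
The memo reaches the crate via the memo → the voucher → the crate.
The package reaches the crate via the package → the invoice → the crate.
The receipt reaches the crate via the receipt → the letter → the crate.
Likewise the sample reaches the crate by chaining the stated constraints.
No chain forces the contract ahead of the crate.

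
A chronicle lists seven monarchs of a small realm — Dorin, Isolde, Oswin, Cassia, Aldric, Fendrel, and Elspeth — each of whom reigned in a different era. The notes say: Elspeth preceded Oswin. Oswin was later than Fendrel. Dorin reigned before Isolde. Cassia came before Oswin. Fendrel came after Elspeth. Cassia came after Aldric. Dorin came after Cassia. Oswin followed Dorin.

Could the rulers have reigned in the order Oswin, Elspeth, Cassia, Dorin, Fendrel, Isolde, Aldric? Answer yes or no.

no

The constraints require Fendrel before Oswin, but in the proposed sequence Oswin appears ahead of Fendrel. That one violation is enough.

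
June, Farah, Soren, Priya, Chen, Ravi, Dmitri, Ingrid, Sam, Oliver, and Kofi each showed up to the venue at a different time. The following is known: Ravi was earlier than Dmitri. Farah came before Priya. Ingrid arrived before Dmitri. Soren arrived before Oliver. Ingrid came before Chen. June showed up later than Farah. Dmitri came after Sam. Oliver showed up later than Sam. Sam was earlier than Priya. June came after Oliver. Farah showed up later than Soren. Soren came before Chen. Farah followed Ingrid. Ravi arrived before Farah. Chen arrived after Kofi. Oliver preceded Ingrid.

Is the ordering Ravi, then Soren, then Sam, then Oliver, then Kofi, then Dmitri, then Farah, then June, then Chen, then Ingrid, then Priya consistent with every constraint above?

no

The constraints require Ingrid before Farah, but in the proposed sequence Farah appears ahead of Ingrid. That one violation is enough.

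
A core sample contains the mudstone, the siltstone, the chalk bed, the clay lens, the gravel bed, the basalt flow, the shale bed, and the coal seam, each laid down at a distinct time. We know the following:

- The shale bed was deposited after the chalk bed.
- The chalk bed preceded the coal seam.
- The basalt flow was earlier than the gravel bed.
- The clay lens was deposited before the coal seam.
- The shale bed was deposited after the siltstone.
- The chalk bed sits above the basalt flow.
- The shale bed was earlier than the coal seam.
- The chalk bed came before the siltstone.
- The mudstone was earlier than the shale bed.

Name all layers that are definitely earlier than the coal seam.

Directly stated before the coal seam: the chalk bed, the clay lens, and the shale bed.
The basalt flow reaches the coal seam via the basalt flow → the chalk bed → the coal seam.
The mudstone reaches the coal seam via the mudstone → the shale bed → the coal seam.
The siltstone reaches the coal seam via the siltstone → the shale bed → the coal seam.
No chain forces the gravel bed ahead of the coal seam.

the basalt flow, the chalk bed, the clay lens, the mudstone, the shale bed, the siltstone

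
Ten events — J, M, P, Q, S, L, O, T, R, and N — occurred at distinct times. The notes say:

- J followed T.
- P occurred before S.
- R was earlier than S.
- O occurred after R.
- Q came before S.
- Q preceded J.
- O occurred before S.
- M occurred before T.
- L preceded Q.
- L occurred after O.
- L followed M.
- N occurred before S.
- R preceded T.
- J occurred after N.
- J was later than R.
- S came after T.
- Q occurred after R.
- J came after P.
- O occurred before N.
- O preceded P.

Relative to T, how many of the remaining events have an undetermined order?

Forced before T: M and R; forced after T: J and S.
That leaves L, N, O, P, and Q with no forced order relative to T — 5.

5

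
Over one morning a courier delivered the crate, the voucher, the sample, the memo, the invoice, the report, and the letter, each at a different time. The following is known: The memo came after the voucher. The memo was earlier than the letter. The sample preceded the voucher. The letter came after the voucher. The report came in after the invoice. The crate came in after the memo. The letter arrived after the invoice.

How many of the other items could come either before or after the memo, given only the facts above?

2

Forced before the memo: the sample and the voucher; forced after the memo: the crate and the letter.
That leaves the invoice and the report with no forced order relative to the memo — 2.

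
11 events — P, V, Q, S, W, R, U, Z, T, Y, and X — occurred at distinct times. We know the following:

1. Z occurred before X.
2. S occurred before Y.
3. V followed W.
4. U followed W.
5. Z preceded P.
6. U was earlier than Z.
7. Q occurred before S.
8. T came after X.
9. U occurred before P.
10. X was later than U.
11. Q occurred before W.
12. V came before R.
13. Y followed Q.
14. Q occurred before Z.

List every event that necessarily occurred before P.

Q, U, W, Z

Directly stated before P: U and Z.
Q reaches P via Q → Z → P.
W reaches P via W → U → P.
No chain forces Y (or any of the others) ahead of P.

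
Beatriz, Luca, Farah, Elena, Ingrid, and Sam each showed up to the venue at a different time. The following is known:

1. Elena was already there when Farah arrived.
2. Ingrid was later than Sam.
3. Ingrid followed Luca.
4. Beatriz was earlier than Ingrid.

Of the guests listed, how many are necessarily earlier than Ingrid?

3

Directly stated before Ingrid: Beatriz, Luca, and Sam.
That's Beatriz, Luca, and Sam — 3 in all.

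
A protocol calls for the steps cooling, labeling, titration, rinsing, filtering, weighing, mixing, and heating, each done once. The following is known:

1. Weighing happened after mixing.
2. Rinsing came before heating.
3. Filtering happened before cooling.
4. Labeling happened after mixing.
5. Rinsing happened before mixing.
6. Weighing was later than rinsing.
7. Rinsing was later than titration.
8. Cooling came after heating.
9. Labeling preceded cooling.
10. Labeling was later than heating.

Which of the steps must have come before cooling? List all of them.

filtering, heating, labeling, mixing, rinsing, titration

Directly stated before cooling: filtering, heating, and labeling.
Mixing reaches cooling via mixing → labeling → cooling.
Rinsing reaches cooling via rinsing → heating → cooling.
Titration reaches cooling via titration → rinsing → heating → cooling.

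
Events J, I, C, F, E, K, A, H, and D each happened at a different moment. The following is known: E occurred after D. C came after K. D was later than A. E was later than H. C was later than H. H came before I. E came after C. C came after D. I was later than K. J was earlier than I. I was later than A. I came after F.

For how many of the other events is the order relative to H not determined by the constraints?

Forced after H: C, E, and I.
That leaves A, D, F, J, and K with no forced order relative to H — 5.

5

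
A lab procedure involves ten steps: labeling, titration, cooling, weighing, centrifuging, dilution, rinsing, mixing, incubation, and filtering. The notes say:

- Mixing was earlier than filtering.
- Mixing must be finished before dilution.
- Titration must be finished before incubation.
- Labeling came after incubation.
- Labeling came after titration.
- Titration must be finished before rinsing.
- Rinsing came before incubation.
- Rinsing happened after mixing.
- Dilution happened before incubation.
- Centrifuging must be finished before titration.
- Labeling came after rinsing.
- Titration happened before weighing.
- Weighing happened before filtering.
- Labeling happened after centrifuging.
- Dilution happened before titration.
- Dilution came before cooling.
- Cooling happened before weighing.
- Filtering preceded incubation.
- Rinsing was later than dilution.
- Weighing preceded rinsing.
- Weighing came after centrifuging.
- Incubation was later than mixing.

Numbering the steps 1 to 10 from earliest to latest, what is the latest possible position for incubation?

Incubation must come before labeling — 1 step forced after it.
Everything else can be placed before incubation in some valid order, so incubation can sit as late as position 10 − 1 = 9.

9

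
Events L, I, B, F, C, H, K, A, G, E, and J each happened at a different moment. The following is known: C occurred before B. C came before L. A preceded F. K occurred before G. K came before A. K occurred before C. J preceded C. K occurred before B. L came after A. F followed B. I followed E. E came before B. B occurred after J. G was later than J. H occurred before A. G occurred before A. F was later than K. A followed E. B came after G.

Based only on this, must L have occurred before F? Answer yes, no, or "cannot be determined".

cannot be determined

No chain of stated constraints runs from L to F, and none runs from F to L either.
So the relative order of L and F is not fixed by the given facts.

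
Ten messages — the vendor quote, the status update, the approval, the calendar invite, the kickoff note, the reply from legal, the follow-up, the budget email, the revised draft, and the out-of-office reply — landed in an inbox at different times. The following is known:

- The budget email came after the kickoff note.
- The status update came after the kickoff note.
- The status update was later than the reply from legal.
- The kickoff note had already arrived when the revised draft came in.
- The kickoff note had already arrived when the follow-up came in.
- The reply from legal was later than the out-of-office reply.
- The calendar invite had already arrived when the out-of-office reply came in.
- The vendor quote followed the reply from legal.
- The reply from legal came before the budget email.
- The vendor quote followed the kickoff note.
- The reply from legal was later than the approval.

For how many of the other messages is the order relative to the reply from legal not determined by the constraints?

Forced before the reply from legal: the approval, the calendar invite, and the out-of-office reply; forced after the reply from legal: the budget email, the status update, and the vendor quote.
That leaves the follow-up, the kickoff note, and the revised draft with no forced order relative to the reply from legal — 3.

3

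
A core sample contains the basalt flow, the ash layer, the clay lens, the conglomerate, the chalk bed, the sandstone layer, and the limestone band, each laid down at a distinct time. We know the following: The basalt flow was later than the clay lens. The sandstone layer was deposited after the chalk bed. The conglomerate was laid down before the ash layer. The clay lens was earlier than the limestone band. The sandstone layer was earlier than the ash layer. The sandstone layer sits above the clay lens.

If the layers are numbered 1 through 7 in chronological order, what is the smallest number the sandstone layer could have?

The chalk bed and the clay lens must both come before the sandstone layer — 2 forced predecessors.
Nothing else is forced ahead of the sandstone layer, so its earliest slot is position 2 + 1 = 3.

3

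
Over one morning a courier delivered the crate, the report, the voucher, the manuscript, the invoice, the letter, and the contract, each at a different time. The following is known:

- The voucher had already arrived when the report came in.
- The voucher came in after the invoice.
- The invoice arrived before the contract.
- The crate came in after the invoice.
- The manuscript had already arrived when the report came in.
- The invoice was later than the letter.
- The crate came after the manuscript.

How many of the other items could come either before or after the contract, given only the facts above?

4

Forced before the contract: the invoice and the letter.
That leaves the crate, the manuscript, the report, and the voucher with no forced order relative to the contract — 4.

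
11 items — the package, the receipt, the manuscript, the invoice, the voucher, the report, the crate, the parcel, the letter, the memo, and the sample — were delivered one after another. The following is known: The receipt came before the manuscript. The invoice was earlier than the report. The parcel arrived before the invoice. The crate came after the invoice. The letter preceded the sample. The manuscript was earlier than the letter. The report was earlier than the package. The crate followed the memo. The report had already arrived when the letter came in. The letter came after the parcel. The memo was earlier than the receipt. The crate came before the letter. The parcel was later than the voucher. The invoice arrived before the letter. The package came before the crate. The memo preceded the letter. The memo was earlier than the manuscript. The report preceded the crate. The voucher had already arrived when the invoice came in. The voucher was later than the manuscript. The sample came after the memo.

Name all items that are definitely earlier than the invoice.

the manuscript, the memo, the parcel, the receipt, the voucher

Directly stated before the invoice: the parcel and the voucher.
The manuscript reaches the invoice via the manuscript → the voucher → the invoice.
The memo reaches the invoice via the memo → the manuscript → the voucher → the invoice.
The receipt reaches the invoice via the receipt → the manuscript → the voucher → the invoice.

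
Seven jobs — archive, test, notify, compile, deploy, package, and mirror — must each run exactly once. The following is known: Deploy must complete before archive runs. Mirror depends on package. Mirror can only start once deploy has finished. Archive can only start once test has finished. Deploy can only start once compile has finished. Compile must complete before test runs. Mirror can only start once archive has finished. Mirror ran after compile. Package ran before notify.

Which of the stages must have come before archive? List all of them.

Directly stated before archive: deploy and test.
Compile reaches archive via compile → test → archive.
No chain forces notify (or any of the others) ahead of archive.

compile, deploy, test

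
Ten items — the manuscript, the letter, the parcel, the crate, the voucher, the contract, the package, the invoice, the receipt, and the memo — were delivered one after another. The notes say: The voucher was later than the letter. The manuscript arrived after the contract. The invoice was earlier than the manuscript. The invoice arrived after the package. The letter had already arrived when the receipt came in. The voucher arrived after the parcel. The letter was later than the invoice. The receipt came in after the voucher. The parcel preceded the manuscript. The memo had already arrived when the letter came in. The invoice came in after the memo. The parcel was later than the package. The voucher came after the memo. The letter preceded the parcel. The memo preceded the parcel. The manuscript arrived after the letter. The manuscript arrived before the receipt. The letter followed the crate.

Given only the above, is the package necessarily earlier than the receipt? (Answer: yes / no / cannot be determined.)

yes

Chain the constraints: the package → the parcel → the voucher → the receipt. Each link is directly stated, so the package comes before the receipt.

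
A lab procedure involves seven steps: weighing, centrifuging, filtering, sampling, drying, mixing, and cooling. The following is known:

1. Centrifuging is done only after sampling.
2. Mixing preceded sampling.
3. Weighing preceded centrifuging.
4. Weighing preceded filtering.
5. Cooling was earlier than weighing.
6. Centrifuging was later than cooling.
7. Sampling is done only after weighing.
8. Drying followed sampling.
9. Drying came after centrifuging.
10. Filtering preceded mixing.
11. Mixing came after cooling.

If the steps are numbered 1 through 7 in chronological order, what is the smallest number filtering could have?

Cooling and weighing must both come before filtering — 2 forced predecessors.
Nothing else is forced ahead of filtering, so its earliest slot is position 2 + 1 = 3.

3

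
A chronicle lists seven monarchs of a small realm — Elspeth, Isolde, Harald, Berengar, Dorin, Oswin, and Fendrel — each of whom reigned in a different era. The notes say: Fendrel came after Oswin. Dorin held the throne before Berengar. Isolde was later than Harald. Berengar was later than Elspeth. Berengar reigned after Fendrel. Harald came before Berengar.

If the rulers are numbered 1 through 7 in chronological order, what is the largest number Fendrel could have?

Fendrel must come before Berengar — 1 ruler forced after them.
Everything else can be placed before Fendrel in some valid order, so Fendrel can sit as late as position 7 − 1 = 6.

6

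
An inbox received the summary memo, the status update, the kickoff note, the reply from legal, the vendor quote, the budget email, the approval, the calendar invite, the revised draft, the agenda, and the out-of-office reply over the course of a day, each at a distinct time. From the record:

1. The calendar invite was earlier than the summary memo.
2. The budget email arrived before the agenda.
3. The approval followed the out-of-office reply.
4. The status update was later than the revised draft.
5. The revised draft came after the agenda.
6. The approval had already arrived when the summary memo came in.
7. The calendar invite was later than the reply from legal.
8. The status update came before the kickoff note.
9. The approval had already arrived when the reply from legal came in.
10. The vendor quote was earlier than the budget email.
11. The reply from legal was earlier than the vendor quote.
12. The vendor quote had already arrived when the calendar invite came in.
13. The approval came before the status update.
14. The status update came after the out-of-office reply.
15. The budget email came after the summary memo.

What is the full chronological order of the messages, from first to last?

the out-of-office reply, the approval, the reply from legal, the vendor quote, the calendar invite, the summary memo, the budget email, the agenda, the revised draft, the status update, the kickoff note

The constraints fix every adjacent pair, so only one ordering works:
the out-of-office reply → the approval → the reply from legal → the vendor quote → the calendar invite → the summary memo → the budget email → the agenda → the revised draft → the status update → the kickoff note.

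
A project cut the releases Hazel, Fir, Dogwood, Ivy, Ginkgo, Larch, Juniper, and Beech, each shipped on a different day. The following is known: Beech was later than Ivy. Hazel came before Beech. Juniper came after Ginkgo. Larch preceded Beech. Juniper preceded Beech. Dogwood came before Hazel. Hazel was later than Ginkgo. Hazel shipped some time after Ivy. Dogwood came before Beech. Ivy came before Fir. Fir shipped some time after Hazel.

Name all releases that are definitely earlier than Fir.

Directly stated before Fir: Hazel and Ivy.
Dogwood reaches Fir via Dogwood → Hazel → Fir.
Ginkgo reaches Fir via Ginkgo → Hazel → Fir.
No chain forces Larch (or any of the others) ahead of Fir.

Dogwood, Ginkgo, Hazel, Ivy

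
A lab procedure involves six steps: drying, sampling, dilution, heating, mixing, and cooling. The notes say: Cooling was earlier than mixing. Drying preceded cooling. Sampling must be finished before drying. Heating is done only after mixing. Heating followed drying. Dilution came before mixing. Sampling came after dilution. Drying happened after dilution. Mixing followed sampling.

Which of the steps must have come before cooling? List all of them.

dilution, drying, sampling

Directly stated before cooling: drying.
Dilution reaches cooling via dilution → drying → cooling.
Sampling reaches cooling via sampling → drying → cooling.
No chain forces heating (or any of the others) ahead of cooling.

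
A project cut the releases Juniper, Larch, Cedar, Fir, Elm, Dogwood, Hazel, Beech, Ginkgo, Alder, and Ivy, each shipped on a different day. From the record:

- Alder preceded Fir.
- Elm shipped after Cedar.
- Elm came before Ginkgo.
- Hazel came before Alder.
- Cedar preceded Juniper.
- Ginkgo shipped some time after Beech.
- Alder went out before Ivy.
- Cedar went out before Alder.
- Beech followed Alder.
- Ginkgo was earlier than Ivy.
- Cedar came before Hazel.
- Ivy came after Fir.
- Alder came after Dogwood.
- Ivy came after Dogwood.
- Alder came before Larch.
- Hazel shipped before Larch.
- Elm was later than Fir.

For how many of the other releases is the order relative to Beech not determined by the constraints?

4

Forced before Beech: Alder, Cedar, Dogwood, and Hazel; forced after Beech: Ginkgo and Ivy.
That leaves Elm, Fir, Juniper, and Larch with no forced order relative to Beech — 4.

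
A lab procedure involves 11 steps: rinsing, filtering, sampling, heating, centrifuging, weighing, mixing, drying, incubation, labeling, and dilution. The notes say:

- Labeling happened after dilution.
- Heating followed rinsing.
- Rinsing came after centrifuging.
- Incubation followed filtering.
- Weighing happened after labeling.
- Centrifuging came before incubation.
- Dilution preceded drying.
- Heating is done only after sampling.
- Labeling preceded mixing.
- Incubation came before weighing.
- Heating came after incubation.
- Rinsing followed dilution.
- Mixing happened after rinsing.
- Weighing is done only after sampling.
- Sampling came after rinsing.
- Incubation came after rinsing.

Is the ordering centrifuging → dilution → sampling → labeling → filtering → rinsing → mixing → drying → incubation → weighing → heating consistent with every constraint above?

The constraints require rinsing before sampling, but in the proposed sequence sampling appears ahead of rinsing. That one violation is enough.

no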